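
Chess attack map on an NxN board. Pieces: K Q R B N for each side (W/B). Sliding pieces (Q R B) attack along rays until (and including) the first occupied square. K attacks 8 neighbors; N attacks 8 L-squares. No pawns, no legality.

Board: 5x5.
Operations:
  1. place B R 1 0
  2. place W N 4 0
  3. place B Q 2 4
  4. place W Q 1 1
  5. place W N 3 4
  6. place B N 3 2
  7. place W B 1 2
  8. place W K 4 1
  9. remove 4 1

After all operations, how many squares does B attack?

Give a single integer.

Answer: 17

Derivation:
Op 1: place BR@(1,0)
Op 2: place WN@(4,0)
Op 3: place BQ@(2,4)
Op 4: place WQ@(1,1)
Op 5: place WN@(3,4)
Op 6: place BN@(3,2)
Op 7: place WB@(1,2)
Op 8: place WK@(4,1)
Op 9: remove (4,1)
Per-piece attacks for B:
  BR@(1,0): attacks (1,1) (2,0) (3,0) (4,0) (0,0) [ray(0,1) blocked at (1,1); ray(1,0) blocked at (4,0)]
  BQ@(2,4): attacks (2,3) (2,2) (2,1) (2,0) (3,4) (1,4) (0,4) (3,3) (4,2) (1,3) (0,2) [ray(1,0) blocked at (3,4)]
  BN@(3,2): attacks (4,4) (2,4) (1,3) (4,0) (2,0) (1,1)
Union (17 distinct): (0,0) (0,2) (0,4) (1,1) (1,3) (1,4) (2,0) (2,1) (2,2) (2,3) (2,4) (3,0) (3,3) (3,4) (4,0) (4,2) (4,4)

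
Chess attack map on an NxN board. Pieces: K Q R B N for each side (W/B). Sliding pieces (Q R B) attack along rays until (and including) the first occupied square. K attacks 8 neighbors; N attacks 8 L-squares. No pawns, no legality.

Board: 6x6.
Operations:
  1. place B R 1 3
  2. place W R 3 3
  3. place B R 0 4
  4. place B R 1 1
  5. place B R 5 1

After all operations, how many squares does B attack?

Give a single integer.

Answer: 25

Derivation:
Op 1: place BR@(1,3)
Op 2: place WR@(3,3)
Op 3: place BR@(0,4)
Op 4: place BR@(1,1)
Op 5: place BR@(5,1)
Per-piece attacks for B:
  BR@(0,4): attacks (0,5) (0,3) (0,2) (0,1) (0,0) (1,4) (2,4) (3,4) (4,4) (5,4)
  BR@(1,1): attacks (1,2) (1,3) (1,0) (2,1) (3,1) (4,1) (5,1) (0,1) [ray(0,1) blocked at (1,3); ray(1,0) blocked at (5,1)]
  BR@(1,3): attacks (1,4) (1,5) (1,2) (1,1) (2,3) (3,3) (0,3) [ray(0,-1) blocked at (1,1); ray(1,0) blocked at (3,3)]
  BR@(5,1): attacks (5,2) (5,3) (5,4) (5,5) (5,0) (4,1) (3,1) (2,1) (1,1) [ray(-1,0) blocked at (1,1)]
Union (25 distinct): (0,0) (0,1) (0,2) (0,3) (0,5) (1,0) (1,1) (1,2) (1,3) (1,4) (1,5) (2,1) (2,3) (2,4) (3,1) (3,3) (3,4) (4,1) (4,4) (5,0) (5,1) (5,2) (5,3) (5,4) (5,5)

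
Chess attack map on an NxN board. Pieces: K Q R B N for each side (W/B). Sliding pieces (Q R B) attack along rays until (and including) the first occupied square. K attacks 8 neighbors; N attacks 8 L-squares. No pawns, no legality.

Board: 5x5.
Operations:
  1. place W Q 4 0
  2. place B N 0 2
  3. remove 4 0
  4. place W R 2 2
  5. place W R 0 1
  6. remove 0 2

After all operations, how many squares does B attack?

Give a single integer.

Answer: 0

Derivation:
Op 1: place WQ@(4,0)
Op 2: place BN@(0,2)
Op 3: remove (4,0)
Op 4: place WR@(2,2)
Op 5: place WR@(0,1)
Op 6: remove (0,2)
Per-piece attacks for B:
Union (0 distinct): (none)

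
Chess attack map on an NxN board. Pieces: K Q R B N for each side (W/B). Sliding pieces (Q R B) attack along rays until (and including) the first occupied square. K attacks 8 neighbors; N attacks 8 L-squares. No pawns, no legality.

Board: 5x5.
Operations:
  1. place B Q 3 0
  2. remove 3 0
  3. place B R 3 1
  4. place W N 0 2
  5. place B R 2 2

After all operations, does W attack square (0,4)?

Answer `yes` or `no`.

Op 1: place BQ@(3,0)
Op 2: remove (3,0)
Op 3: place BR@(3,1)
Op 4: place WN@(0,2)
Op 5: place BR@(2,2)
Per-piece attacks for W:
  WN@(0,2): attacks (1,4) (2,3) (1,0) (2,1)
W attacks (0,4): no

Answer: no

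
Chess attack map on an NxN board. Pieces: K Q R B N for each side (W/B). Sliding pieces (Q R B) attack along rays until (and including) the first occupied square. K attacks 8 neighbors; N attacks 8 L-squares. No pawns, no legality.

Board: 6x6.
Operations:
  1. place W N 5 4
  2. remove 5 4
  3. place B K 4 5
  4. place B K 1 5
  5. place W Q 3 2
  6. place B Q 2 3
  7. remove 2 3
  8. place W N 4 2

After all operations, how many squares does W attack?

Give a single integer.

Answer: 18

Derivation:
Op 1: place WN@(5,4)
Op 2: remove (5,4)
Op 3: place BK@(4,5)
Op 4: place BK@(1,5)
Op 5: place WQ@(3,2)
Op 6: place BQ@(2,3)
Op 7: remove (2,3)
Op 8: place WN@(4,2)
Per-piece attacks for W:
  WQ@(3,2): attacks (3,3) (3,4) (3,5) (3,1) (3,0) (4,2) (2,2) (1,2) (0,2) (4,3) (5,4) (4,1) (5,0) (2,3) (1,4) (0,5) (2,1) (1,0) [ray(1,0) blocked at (4,2)]
  WN@(4,2): attacks (5,4) (3,4) (2,3) (5,0) (3,0) (2,1)
Union (18 distinct): (0,2) (0,5) (1,0) (1,2) (1,4) (2,1) (2,2) (2,3) (3,0) (3,1) (3,3) (3,4) (3,5) (4,1) (4,2) (4,3) (5,0) (5,4)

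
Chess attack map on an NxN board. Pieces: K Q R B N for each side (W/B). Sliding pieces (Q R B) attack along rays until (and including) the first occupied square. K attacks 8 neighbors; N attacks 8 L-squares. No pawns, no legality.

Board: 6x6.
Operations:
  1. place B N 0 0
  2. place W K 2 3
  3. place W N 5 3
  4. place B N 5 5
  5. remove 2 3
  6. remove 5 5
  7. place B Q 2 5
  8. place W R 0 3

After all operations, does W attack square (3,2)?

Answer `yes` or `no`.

Op 1: place BN@(0,0)
Op 2: place WK@(2,3)
Op 3: place WN@(5,3)
Op 4: place BN@(5,5)
Op 5: remove (2,3)
Op 6: remove (5,5)
Op 7: place BQ@(2,5)
Op 8: place WR@(0,3)
Per-piece attacks for W:
  WR@(0,3): attacks (0,4) (0,5) (0,2) (0,1) (0,0) (1,3) (2,3) (3,3) (4,3) (5,3) [ray(0,-1) blocked at (0,0); ray(1,0) blocked at (5,3)]
  WN@(5,3): attacks (4,5) (3,4) (4,1) (3,2)
W attacks (3,2): yes

Answer: yes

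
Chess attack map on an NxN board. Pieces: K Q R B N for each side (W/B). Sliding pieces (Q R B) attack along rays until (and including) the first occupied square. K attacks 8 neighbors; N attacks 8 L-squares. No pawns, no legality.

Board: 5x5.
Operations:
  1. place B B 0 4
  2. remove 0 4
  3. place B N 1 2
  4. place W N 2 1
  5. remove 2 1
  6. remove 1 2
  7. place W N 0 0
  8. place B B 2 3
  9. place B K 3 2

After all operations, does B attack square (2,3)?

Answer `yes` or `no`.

Op 1: place BB@(0,4)
Op 2: remove (0,4)
Op 3: place BN@(1,2)
Op 4: place WN@(2,1)
Op 5: remove (2,1)
Op 6: remove (1,2)
Op 7: place WN@(0,0)
Op 8: place BB@(2,3)
Op 9: place BK@(3,2)
Per-piece attacks for B:
  BB@(2,3): attacks (3,4) (3,2) (1,4) (1,2) (0,1) [ray(1,-1) blocked at (3,2)]
  BK@(3,2): attacks (3,3) (3,1) (4,2) (2,2) (4,3) (4,1) (2,3) (2,1)
B attacks (2,3): yes

Answer: yes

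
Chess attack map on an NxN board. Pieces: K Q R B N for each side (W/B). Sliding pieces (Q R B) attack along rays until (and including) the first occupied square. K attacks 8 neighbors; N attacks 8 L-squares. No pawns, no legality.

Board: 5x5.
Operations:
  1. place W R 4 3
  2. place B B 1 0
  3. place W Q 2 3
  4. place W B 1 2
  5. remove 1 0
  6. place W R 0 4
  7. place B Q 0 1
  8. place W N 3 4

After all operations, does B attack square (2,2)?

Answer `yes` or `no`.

Answer: no

Derivation:
Op 1: place WR@(4,3)
Op 2: place BB@(1,0)
Op 3: place WQ@(2,3)
Op 4: place WB@(1,2)
Op 5: remove (1,0)
Op 6: place WR@(0,4)
Op 7: place BQ@(0,1)
Op 8: place WN@(3,4)
Per-piece attacks for B:
  BQ@(0,1): attacks (0,2) (0,3) (0,4) (0,0) (1,1) (2,1) (3,1) (4,1) (1,2) (1,0) [ray(0,1) blocked at (0,4); ray(1,1) blocked at (1,2)]
B attacks (2,2): no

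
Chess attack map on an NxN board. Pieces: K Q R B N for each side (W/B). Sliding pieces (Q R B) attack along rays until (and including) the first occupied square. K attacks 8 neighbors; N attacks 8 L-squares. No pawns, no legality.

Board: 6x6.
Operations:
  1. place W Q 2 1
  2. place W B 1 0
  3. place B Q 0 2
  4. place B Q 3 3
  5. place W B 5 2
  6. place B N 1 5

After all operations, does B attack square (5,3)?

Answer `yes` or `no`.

Answer: yes

Derivation:
Op 1: place WQ@(2,1)
Op 2: place WB@(1,0)
Op 3: place BQ@(0,2)
Op 4: place BQ@(3,3)
Op 5: place WB@(5,2)
Op 6: place BN@(1,5)
Per-piece attacks for B:
  BQ@(0,2): attacks (0,3) (0,4) (0,5) (0,1) (0,0) (1,2) (2,2) (3,2) (4,2) (5,2) (1,3) (2,4) (3,5) (1,1) (2,0) [ray(1,0) blocked at (5,2)]
  BN@(1,5): attacks (2,3) (3,4) (0,3)
  BQ@(3,3): attacks (3,4) (3,5) (3,2) (3,1) (3,0) (4,3) (5,3) (2,3) (1,3) (0,3) (4,4) (5,5) (4,2) (5,1) (2,4) (1,5) (2,2) (1,1) (0,0) [ray(-1,1) blocked at (1,5)]
B attacks (5,3): yes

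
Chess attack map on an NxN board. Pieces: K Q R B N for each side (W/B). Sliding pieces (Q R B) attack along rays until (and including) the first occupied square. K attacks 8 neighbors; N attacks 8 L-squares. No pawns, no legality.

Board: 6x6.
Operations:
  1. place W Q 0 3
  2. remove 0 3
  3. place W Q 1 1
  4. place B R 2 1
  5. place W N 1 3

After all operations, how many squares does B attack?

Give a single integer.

Op 1: place WQ@(0,3)
Op 2: remove (0,3)
Op 3: place WQ@(1,1)
Op 4: place BR@(2,1)
Op 5: place WN@(1,3)
Per-piece attacks for B:
  BR@(2,1): attacks (2,2) (2,3) (2,4) (2,5) (2,0) (3,1) (4,1) (5,1) (1,1) [ray(-1,0) blocked at (1,1)]
Union (9 distinct): (1,1) (2,0) (2,2) (2,3) (2,4) (2,5) (3,1) (4,1) (5,1)

Answer: 9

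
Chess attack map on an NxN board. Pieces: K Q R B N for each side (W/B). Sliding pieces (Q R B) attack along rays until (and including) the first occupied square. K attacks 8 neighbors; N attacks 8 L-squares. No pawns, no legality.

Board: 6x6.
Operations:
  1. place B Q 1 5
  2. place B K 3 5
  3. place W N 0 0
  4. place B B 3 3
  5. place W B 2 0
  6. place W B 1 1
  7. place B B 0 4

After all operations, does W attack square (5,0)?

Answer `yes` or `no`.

Op 1: place BQ@(1,5)
Op 2: place BK@(3,5)
Op 3: place WN@(0,0)
Op 4: place BB@(3,3)
Op 5: place WB@(2,0)
Op 6: place WB@(1,1)
Op 7: place BB@(0,4)
Per-piece attacks for W:
  WN@(0,0): attacks (1,2) (2,1)
  WB@(1,1): attacks (2,2) (3,3) (2,0) (0,2) (0,0) [ray(1,1) blocked at (3,3); ray(1,-1) blocked at (2,0); ray(-1,-1) blocked at (0,0)]
  WB@(2,0): attacks (3,1) (4,2) (5,3) (1,1) [ray(-1,1) blocked at (1,1)]
W attacks (5,0): no

Answer: no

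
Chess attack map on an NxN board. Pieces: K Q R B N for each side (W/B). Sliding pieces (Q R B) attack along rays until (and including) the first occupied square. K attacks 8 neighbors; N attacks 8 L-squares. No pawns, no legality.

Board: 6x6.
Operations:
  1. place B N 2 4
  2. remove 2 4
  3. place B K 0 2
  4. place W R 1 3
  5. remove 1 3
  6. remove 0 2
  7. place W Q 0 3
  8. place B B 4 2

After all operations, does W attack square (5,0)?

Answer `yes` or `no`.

Op 1: place BN@(2,4)
Op 2: remove (2,4)
Op 3: place BK@(0,2)
Op 4: place WR@(1,3)
Op 5: remove (1,3)
Op 6: remove (0,2)
Op 7: place WQ@(0,3)
Op 8: place BB@(4,2)
Per-piece attacks for W:
  WQ@(0,3): attacks (0,4) (0,5) (0,2) (0,1) (0,0) (1,3) (2,3) (3,3) (4,3) (5,3) (1,4) (2,5) (1,2) (2,1) (3,0)
W attacks (5,0): no

Answer: no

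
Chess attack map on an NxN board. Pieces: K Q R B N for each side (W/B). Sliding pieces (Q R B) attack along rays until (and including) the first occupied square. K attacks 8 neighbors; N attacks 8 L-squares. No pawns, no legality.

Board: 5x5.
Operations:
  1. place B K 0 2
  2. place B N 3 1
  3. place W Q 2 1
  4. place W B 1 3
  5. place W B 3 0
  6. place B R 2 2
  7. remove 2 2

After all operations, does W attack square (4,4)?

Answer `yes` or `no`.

Op 1: place BK@(0,2)
Op 2: place BN@(3,1)
Op 3: place WQ@(2,1)
Op 4: place WB@(1,3)
Op 5: place WB@(3,0)
Op 6: place BR@(2,2)
Op 7: remove (2,2)
Per-piece attacks for W:
  WB@(1,3): attacks (2,4) (2,2) (3,1) (0,4) (0,2) [ray(1,-1) blocked at (3,1); ray(-1,-1) blocked at (0,2)]
  WQ@(2,1): attacks (2,2) (2,3) (2,4) (2,0) (3,1) (1,1) (0,1) (3,2) (4,3) (3,0) (1,2) (0,3) (1,0) [ray(1,0) blocked at (3,1); ray(1,-1) blocked at (3,0)]
  WB@(3,0): attacks (4,1) (2,1) [ray(-1,1) blocked at (2,1)]
W attacks (4,4): no

Answer: no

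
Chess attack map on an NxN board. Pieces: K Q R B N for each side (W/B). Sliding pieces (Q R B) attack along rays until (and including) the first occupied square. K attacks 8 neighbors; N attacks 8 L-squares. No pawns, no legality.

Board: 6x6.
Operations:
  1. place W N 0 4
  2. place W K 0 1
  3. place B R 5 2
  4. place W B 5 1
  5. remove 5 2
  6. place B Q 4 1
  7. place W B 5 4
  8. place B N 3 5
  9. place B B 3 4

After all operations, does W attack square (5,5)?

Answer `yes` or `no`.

Op 1: place WN@(0,4)
Op 2: place WK@(0,1)
Op 3: place BR@(5,2)
Op 4: place WB@(5,1)
Op 5: remove (5,2)
Op 6: place BQ@(4,1)
Op 7: place WB@(5,4)
Op 8: place BN@(3,5)
Op 9: place BB@(3,4)
Per-piece attacks for W:
  WK@(0,1): attacks (0,2) (0,0) (1,1) (1,2) (1,0)
  WN@(0,4): attacks (2,5) (1,2) (2,3)
  WB@(5,1): attacks (4,2) (3,3) (2,4) (1,5) (4,0)
  WB@(5,4): attacks (4,5) (4,3) (3,2) (2,1) (1,0)
W attacks (5,5): no

Answer: no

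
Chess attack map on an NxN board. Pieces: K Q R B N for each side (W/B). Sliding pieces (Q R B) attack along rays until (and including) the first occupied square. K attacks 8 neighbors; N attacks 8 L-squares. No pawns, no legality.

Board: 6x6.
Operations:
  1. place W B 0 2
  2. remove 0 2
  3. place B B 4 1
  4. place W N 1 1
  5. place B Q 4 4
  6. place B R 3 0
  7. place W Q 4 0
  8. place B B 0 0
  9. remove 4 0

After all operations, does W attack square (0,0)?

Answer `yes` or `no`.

Answer: no

Derivation:
Op 1: place WB@(0,2)
Op 2: remove (0,2)
Op 3: place BB@(4,1)
Op 4: place WN@(1,1)
Op 5: place BQ@(4,4)
Op 6: place BR@(3,0)
Op 7: place WQ@(4,0)
Op 8: place BB@(0,0)
Op 9: remove (4,0)
Per-piece attacks for W:
  WN@(1,1): attacks (2,3) (3,2) (0,3) (3,0)
W attacks (0,0): no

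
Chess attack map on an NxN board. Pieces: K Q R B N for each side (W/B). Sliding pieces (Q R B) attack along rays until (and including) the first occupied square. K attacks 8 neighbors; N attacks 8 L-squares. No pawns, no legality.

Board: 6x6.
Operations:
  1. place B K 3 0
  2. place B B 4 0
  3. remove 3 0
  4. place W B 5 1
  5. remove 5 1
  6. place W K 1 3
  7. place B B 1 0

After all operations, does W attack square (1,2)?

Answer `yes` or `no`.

Op 1: place BK@(3,0)
Op 2: place BB@(4,0)
Op 3: remove (3,0)
Op 4: place WB@(5,1)
Op 5: remove (5,1)
Op 6: place WK@(1,3)
Op 7: place BB@(1,0)
Per-piece attacks for W:
  WK@(1,3): attacks (1,4) (1,2) (2,3) (0,3) (2,4) (2,2) (0,4) (0,2)
W attacks (1,2): yes

Answer: yes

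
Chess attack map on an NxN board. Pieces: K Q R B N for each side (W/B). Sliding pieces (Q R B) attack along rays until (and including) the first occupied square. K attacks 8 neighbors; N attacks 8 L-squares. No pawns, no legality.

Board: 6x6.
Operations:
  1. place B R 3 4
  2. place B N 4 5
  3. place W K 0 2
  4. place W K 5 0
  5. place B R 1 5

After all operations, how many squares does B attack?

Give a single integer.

Op 1: place BR@(3,4)
Op 2: place BN@(4,5)
Op 3: place WK@(0,2)
Op 4: place WK@(5,0)
Op 5: place BR@(1,5)
Per-piece attacks for B:
  BR@(1,5): attacks (1,4) (1,3) (1,2) (1,1) (1,0) (2,5) (3,5) (4,5) (0,5) [ray(1,0) blocked at (4,5)]
  BR@(3,4): attacks (3,5) (3,3) (3,2) (3,1) (3,0) (4,4) (5,4) (2,4) (1,4) (0,4)
  BN@(4,5): attacks (5,3) (3,3) (2,4)
Union (18 distinct): (0,4) (0,5) (1,0) (1,1) (1,2) (1,3) (1,4) (2,4) (2,5) (3,0) (3,1) (3,2) (3,3) (3,5) (4,4) (4,5) (5,3) (5,4)

Answer: 18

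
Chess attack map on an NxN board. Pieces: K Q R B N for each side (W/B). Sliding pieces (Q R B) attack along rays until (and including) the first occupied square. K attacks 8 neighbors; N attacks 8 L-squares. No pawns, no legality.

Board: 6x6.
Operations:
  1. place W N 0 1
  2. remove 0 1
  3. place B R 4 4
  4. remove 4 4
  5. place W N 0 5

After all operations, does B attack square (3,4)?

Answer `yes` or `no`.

Answer: no

Derivation:
Op 1: place WN@(0,1)
Op 2: remove (0,1)
Op 3: place BR@(4,4)
Op 4: remove (4,4)
Op 5: place WN@(0,5)
Per-piece attacks for B:
B attacks (3,4): no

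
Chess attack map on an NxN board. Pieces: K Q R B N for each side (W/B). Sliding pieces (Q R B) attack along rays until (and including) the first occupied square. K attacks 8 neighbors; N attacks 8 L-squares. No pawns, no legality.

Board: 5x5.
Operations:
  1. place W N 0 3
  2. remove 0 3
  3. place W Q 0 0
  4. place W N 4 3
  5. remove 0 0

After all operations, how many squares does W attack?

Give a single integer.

Op 1: place WN@(0,3)
Op 2: remove (0,3)
Op 3: place WQ@(0,0)
Op 4: place WN@(4,3)
Op 5: remove (0,0)
Per-piece attacks for W:
  WN@(4,3): attacks (2,4) (3,1) (2,2)
Union (3 distinct): (2,2) (2,4) (3,1)

Answer: 3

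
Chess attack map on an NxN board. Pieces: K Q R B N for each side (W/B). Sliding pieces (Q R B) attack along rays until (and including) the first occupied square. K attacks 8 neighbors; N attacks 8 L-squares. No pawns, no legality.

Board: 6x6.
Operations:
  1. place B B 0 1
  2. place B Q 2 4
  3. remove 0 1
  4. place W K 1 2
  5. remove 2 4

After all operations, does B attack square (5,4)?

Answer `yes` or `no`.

Op 1: place BB@(0,1)
Op 2: place BQ@(2,4)
Op 3: remove (0,1)
Op 4: place WK@(1,2)
Op 5: remove (2,4)
Per-piece attacks for B:
B attacks (5,4): no

Answer: no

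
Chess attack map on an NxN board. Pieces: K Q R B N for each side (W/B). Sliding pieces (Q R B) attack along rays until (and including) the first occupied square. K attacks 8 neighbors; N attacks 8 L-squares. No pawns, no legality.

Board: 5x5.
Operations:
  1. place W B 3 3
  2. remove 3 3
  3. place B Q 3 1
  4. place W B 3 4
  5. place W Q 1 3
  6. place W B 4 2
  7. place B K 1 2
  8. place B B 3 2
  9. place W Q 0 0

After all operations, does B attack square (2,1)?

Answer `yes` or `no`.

Op 1: place WB@(3,3)
Op 2: remove (3,3)
Op 3: place BQ@(3,1)
Op 4: place WB@(3,4)
Op 5: place WQ@(1,3)
Op 6: place WB@(4,2)
Op 7: place BK@(1,2)
Op 8: place BB@(3,2)
Op 9: place WQ@(0,0)
Per-piece attacks for B:
  BK@(1,2): attacks (1,3) (1,1) (2,2) (0,2) (2,3) (2,1) (0,3) (0,1)
  BQ@(3,1): attacks (3,2) (3,0) (4,1) (2,1) (1,1) (0,1) (4,2) (4,0) (2,2) (1,3) (2,0) [ray(0,1) blocked at (3,2); ray(1,1) blocked at (4,2); ray(-1,1) blocked at (1,3)]
  BB@(3,2): attacks (4,3) (4,1) (2,3) (1,4) (2,1) (1,0)
B attacks (2,1): yes

Answer: yes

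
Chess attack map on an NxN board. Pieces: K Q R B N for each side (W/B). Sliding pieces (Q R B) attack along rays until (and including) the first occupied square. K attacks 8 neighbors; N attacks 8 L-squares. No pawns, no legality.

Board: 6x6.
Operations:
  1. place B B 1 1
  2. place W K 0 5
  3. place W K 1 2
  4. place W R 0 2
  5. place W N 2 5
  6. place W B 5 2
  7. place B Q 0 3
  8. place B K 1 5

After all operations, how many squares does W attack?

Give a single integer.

Op 1: place BB@(1,1)
Op 2: place WK@(0,5)
Op 3: place WK@(1,2)
Op 4: place WR@(0,2)
Op 5: place WN@(2,5)
Op 6: place WB@(5,2)
Op 7: place BQ@(0,3)
Op 8: place BK@(1,5)
Per-piece attacks for W:
  WR@(0,2): attacks (0,3) (0,1) (0,0) (1,2) [ray(0,1) blocked at (0,3); ray(1,0) blocked at (1,2)]
  WK@(0,5): attacks (0,4) (1,5) (1,4)
  WK@(1,2): attacks (1,3) (1,1) (2,2) (0,2) (2,3) (2,1) (0,3) (0,1)
  WN@(2,5): attacks (3,3) (4,4) (1,3) (0,4)
  WB@(5,2): attacks (4,3) (3,4) (2,5) (4,1) (3,0) [ray(-1,1) blocked at (2,5)]
Union (20 distinct): (0,0) (0,1) (0,2) (0,3) (0,4) (1,1) (1,2) (1,3) (1,4) (1,5) (2,1) (2,2) (2,3) (2,5) (3,0) (3,3) (3,4) (4,1) (4,3) (4,4)

Answer: 20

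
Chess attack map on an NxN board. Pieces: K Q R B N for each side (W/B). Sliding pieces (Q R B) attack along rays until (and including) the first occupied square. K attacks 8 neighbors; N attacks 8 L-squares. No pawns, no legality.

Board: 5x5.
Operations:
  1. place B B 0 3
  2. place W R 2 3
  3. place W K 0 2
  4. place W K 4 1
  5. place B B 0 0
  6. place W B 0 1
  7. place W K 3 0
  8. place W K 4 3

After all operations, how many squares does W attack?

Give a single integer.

Op 1: place BB@(0,3)
Op 2: place WR@(2,3)
Op 3: place WK@(0,2)
Op 4: place WK@(4,1)
Op 5: place BB@(0,0)
Op 6: place WB@(0,1)
Op 7: place WK@(3,0)
Op 8: place WK@(4,3)
Per-piece attacks for W:
  WB@(0,1): attacks (1,2) (2,3) (1,0) [ray(1,1) blocked at (2,3)]
  WK@(0,2): attacks (0,3) (0,1) (1,2) (1,3) (1,1)
  WR@(2,3): attacks (2,4) (2,2) (2,1) (2,0) (3,3) (4,3) (1,3) (0,3) [ray(1,0) blocked at (4,3); ray(-1,0) blocked at (0,3)]
  WK@(3,0): attacks (3,1) (4,0) (2,0) (4,1) (2,1)
  WK@(4,1): attacks (4,2) (4,0) (3,1) (3,2) (3,0)
  WK@(4,3): attacks (4,4) (4,2) (3,3) (3,4) (3,2)
Union (21 distinct): (0,1) (0,3) (1,0) (1,1) (1,2) (1,3) (2,0) (2,1) (2,2) (2,3) (2,4) (3,0) (3,1) (3,2) (3,3) (3,4) (4,0) (4,1) (4,2) (4,3) (4,4)

Answer: 21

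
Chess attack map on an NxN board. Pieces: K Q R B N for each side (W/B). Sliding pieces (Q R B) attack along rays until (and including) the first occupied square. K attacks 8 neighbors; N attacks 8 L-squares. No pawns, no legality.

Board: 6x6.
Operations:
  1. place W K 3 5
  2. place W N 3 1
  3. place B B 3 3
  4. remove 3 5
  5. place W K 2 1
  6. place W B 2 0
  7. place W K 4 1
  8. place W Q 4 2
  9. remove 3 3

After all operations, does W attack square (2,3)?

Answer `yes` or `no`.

Answer: yes

Derivation:
Op 1: place WK@(3,5)
Op 2: place WN@(3,1)
Op 3: place BB@(3,3)
Op 4: remove (3,5)
Op 5: place WK@(2,1)
Op 6: place WB@(2,0)
Op 7: place WK@(4,1)
Op 8: place WQ@(4,2)
Op 9: remove (3,3)
Per-piece attacks for W:
  WB@(2,0): attacks (3,1) (1,1) (0,2) [ray(1,1) blocked at (3,1)]
  WK@(2,1): attacks (2,2) (2,0) (3,1) (1,1) (3,2) (3,0) (1,2) (1,0)
  WN@(3,1): attacks (4,3) (5,2) (2,3) (1,2) (5,0) (1,0)
  WK@(4,1): attacks (4,2) (4,0) (5,1) (3,1) (5,2) (5,0) (3,2) (3,0)
  WQ@(4,2): attacks (4,3) (4,4) (4,5) (4,1) (5,2) (3,2) (2,2) (1,2) (0,2) (5,3) (5,1) (3,3) (2,4) (1,5) (3,1) [ray(0,-1) blocked at (4,1); ray(-1,-1) blocked at (3,1)]
W attacks (2,3): yes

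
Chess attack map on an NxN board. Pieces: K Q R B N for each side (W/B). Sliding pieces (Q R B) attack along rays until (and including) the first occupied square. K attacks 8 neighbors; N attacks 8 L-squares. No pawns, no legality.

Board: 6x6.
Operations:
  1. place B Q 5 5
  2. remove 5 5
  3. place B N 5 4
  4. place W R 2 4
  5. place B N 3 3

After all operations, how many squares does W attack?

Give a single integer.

Answer: 10

Derivation:
Op 1: place BQ@(5,5)
Op 2: remove (5,5)
Op 3: place BN@(5,4)
Op 4: place WR@(2,4)
Op 5: place BN@(3,3)
Per-piece attacks for W:
  WR@(2,4): attacks (2,5) (2,3) (2,2) (2,1) (2,0) (3,4) (4,4) (5,4) (1,4) (0,4) [ray(1,0) blocked at (5,4)]
Union (10 distinct): (0,4) (1,4) (2,0) (2,1) (2,2) (2,3) (2,5) (3,4) (4,4) (5,4)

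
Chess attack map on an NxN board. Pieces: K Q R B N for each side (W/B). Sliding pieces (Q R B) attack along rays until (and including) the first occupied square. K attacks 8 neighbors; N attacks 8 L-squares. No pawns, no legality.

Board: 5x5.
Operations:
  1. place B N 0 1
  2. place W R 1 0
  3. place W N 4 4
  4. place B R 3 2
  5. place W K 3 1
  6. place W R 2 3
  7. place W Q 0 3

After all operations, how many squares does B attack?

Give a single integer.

Answer: 9

Derivation:
Op 1: place BN@(0,1)
Op 2: place WR@(1,0)
Op 3: place WN@(4,4)
Op 4: place BR@(3,2)
Op 5: place WK@(3,1)
Op 6: place WR@(2,3)
Op 7: place WQ@(0,3)
Per-piece attacks for B:
  BN@(0,1): attacks (1,3) (2,2) (2,0)
  BR@(3,2): attacks (3,3) (3,4) (3,1) (4,2) (2,2) (1,2) (0,2) [ray(0,-1) blocked at (3,1)]
Union (9 distinct): (0,2) (1,2) (1,3) (2,0) (2,2) (3,1) (3,3) (3,4) (4,2)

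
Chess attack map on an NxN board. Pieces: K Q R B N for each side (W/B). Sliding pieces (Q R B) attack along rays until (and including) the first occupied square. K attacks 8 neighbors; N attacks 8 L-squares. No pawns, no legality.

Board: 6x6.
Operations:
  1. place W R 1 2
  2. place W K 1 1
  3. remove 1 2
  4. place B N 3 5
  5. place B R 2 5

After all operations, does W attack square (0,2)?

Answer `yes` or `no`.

Answer: yes

Derivation:
Op 1: place WR@(1,2)
Op 2: place WK@(1,1)
Op 3: remove (1,2)
Op 4: place BN@(3,5)
Op 5: place BR@(2,5)
Per-piece attacks for W:
  WK@(1,1): attacks (1,2) (1,0) (2,1) (0,1) (2,2) (2,0) (0,2) (0,0)
W attacks (0,2): yes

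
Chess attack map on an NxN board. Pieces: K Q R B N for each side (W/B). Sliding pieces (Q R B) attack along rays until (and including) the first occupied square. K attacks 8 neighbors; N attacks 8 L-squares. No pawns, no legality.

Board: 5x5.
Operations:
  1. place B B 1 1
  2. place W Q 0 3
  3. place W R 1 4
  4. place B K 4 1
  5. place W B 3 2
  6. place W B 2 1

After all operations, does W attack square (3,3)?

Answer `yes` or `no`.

Answer: yes

Derivation:
Op 1: place BB@(1,1)
Op 2: place WQ@(0,3)
Op 3: place WR@(1,4)
Op 4: place BK@(4,1)
Op 5: place WB@(3,2)
Op 6: place WB@(2,1)
Per-piece attacks for W:
  WQ@(0,3): attacks (0,4) (0,2) (0,1) (0,0) (1,3) (2,3) (3,3) (4,3) (1,4) (1,2) (2,1) [ray(1,1) blocked at (1,4); ray(1,-1) blocked at (2,1)]
  WR@(1,4): attacks (1,3) (1,2) (1,1) (2,4) (3,4) (4,4) (0,4) [ray(0,-1) blocked at (1,1)]
  WB@(2,1): attacks (3,2) (3,0) (1,2) (0,3) (1,0) [ray(1,1) blocked at (3,2); ray(-1,1) blocked at (0,3)]
  WB@(3,2): attacks (4,3) (4,1) (2,3) (1,4) (2,1) [ray(1,-1) blocked at (4,1); ray(-1,1) blocked at (1,4); ray(-1,-1) blocked at (2,1)]
W attacks (3,3): yes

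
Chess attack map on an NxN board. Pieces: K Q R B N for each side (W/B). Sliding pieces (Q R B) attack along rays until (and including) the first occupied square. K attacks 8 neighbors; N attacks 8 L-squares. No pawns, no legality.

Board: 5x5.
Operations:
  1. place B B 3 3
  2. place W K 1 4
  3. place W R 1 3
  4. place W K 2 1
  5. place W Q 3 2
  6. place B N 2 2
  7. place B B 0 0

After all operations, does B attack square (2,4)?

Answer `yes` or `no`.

Answer: yes

Derivation:
Op 1: place BB@(3,3)
Op 2: place WK@(1,4)
Op 3: place WR@(1,3)
Op 4: place WK@(2,1)
Op 5: place WQ@(3,2)
Op 6: place BN@(2,2)
Op 7: place BB@(0,0)
Per-piece attacks for B:
  BB@(0,0): attacks (1,1) (2,2) [ray(1,1) blocked at (2,2)]
  BN@(2,2): attacks (3,4) (4,3) (1,4) (0,3) (3,0) (4,1) (1,0) (0,1)
  BB@(3,3): attacks (4,4) (4,2) (2,4) (2,2) [ray(-1,-1) blocked at (2,2)]
B attacks (2,4): yes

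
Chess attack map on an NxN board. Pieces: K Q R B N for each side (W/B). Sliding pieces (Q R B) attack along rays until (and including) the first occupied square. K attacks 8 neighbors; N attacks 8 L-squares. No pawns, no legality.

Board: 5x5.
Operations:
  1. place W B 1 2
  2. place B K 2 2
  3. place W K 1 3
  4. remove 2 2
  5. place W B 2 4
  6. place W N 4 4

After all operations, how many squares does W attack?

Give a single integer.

Op 1: place WB@(1,2)
Op 2: place BK@(2,2)
Op 3: place WK@(1,3)
Op 4: remove (2,2)
Op 5: place WB@(2,4)
Op 6: place WN@(4,4)
Per-piece attacks for W:
  WB@(1,2): attacks (2,3) (3,4) (2,1) (3,0) (0,3) (0,1)
  WK@(1,3): attacks (1,4) (1,2) (2,3) (0,3) (2,4) (2,2) (0,4) (0,2)
  WB@(2,4): attacks (3,3) (4,2) (1,3) [ray(-1,-1) blocked at (1,3)]
  WN@(4,4): attacks (3,2) (2,3)
Union (16 distinct): (0,1) (0,2) (0,3) (0,4) (1,2) (1,3) (1,4) (2,1) (2,2) (2,3) (2,4) (3,0) (3,2) (3,3) (3,4) (4,2)

Answer: 16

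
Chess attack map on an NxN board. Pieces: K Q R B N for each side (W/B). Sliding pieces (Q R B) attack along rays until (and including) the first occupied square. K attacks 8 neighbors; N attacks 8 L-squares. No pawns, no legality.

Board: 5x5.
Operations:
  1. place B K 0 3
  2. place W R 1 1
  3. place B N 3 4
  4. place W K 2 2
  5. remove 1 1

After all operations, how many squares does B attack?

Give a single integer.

Op 1: place BK@(0,3)
Op 2: place WR@(1,1)
Op 3: place BN@(3,4)
Op 4: place WK@(2,2)
Op 5: remove (1,1)
Per-piece attacks for B:
  BK@(0,3): attacks (0,4) (0,2) (1,3) (1,4) (1,2)
  BN@(3,4): attacks (4,2) (2,2) (1,3)
Union (7 distinct): (0,2) (0,4) (1,2) (1,3) (1,4) (2,2) (4,2)

Answer: 7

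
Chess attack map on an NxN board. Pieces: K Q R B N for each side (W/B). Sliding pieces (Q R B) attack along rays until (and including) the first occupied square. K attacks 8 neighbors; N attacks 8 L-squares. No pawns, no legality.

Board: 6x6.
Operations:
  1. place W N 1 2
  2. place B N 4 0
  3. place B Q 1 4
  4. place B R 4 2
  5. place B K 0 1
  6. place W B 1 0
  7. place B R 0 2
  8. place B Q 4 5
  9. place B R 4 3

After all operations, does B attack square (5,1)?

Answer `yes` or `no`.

Answer: no

Derivation:
Op 1: place WN@(1,2)
Op 2: place BN@(4,0)
Op 3: place BQ@(1,4)
Op 4: place BR@(4,2)
Op 5: place BK@(0,1)
Op 6: place WB@(1,0)
Op 7: place BR@(0,2)
Op 8: place BQ@(4,5)
Op 9: place BR@(4,3)
Per-piece attacks for B:
  BK@(0,1): attacks (0,2) (0,0) (1,1) (1,2) (1,0)
  BR@(0,2): attacks (0,3) (0,4) (0,5) (0,1) (1,2) [ray(0,-1) blocked at (0,1); ray(1,0) blocked at (1,2)]
  BQ@(1,4): attacks (1,5) (1,3) (1,2) (2,4) (3,4) (4,4) (5,4) (0,4) (2,5) (2,3) (3,2) (4,1) (5,0) (0,5) (0,3) [ray(0,-1) blocked at (1,2)]
  BN@(4,0): attacks (5,2) (3,2) (2,1)
  BR@(4,2): attacks (4,3) (4,1) (4,0) (5,2) (3,2) (2,2) (1,2) [ray(0,1) blocked at (4,3); ray(0,-1) blocked at (4,0); ray(-1,0) blocked at (1,2)]
  BR@(4,3): attacks (4,4) (4,5) (4,2) (5,3) (3,3) (2,3) (1,3) (0,3) [ray(0,1) blocked at (4,5); ray(0,-1) blocked at (4,2)]
  BQ@(4,5): attacks (4,4) (4,3) (5,5) (3,5) (2,5) (1,5) (0,5) (5,4) (3,4) (2,3) (1,2) [ray(0,-1) blocked at (4,3); ray(-1,-1) blocked at (1,2)]
B attacks (5,1): no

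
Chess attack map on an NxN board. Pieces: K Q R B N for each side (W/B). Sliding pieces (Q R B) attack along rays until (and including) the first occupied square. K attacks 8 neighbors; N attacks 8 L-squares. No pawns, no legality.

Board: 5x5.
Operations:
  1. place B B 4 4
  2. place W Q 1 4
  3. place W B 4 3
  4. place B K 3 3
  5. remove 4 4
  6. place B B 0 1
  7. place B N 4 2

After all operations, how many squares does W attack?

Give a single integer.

Op 1: place BB@(4,4)
Op 2: place WQ@(1,4)
Op 3: place WB@(4,3)
Op 4: place BK@(3,3)
Op 5: remove (4,4)
Op 6: place BB@(0,1)
Op 7: place BN@(4,2)
Per-piece attacks for W:
  WQ@(1,4): attacks (1,3) (1,2) (1,1) (1,0) (2,4) (3,4) (4,4) (0,4) (2,3) (3,2) (4,1) (0,3)
  WB@(4,3): attacks (3,4) (3,2) (2,1) (1,0)
Union (13 distinct): (0,3) (0,4) (1,0) (1,1) (1,2) (1,3) (2,1) (2,3) (2,4) (3,2) (3,4) (4,1) (4,4)

Answer: 13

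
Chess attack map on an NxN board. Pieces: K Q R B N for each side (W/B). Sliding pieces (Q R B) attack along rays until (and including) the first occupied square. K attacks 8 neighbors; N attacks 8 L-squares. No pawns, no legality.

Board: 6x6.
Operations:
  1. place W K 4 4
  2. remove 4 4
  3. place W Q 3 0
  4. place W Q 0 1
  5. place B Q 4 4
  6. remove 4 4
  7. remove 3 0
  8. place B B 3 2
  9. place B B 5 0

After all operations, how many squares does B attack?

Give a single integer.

Answer: 10

Derivation:
Op 1: place WK@(4,4)
Op 2: remove (4,4)
Op 3: place WQ@(3,0)
Op 4: place WQ@(0,1)
Op 5: place BQ@(4,4)
Op 6: remove (4,4)
Op 7: remove (3,0)
Op 8: place BB@(3,2)
Op 9: place BB@(5,0)
Per-piece attacks for B:
  BB@(3,2): attacks (4,3) (5,4) (4,1) (5,0) (2,3) (1,4) (0,5) (2,1) (1,0) [ray(1,-1) blocked at (5,0)]
  BB@(5,0): attacks (4,1) (3,2) [ray(-1,1) blocked at (3,2)]
Union (10 distinct): (0,5) (1,0) (1,4) (2,1) (2,3) (3,2) (4,1) (4,3) (5,0) (5,4)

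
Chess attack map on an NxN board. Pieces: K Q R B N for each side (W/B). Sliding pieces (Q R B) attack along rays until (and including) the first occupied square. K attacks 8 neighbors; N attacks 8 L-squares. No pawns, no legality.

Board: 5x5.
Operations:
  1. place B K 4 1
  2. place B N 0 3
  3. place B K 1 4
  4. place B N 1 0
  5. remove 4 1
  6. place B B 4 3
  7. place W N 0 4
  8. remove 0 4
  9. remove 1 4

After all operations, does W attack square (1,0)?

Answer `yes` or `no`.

Answer: no

Derivation:
Op 1: place BK@(4,1)
Op 2: place BN@(0,3)
Op 3: place BK@(1,4)
Op 4: place BN@(1,0)
Op 5: remove (4,1)
Op 6: place BB@(4,3)
Op 7: place WN@(0,4)
Op 8: remove (0,4)
Op 9: remove (1,4)
Per-piece attacks for W:
W attacks (1,0): no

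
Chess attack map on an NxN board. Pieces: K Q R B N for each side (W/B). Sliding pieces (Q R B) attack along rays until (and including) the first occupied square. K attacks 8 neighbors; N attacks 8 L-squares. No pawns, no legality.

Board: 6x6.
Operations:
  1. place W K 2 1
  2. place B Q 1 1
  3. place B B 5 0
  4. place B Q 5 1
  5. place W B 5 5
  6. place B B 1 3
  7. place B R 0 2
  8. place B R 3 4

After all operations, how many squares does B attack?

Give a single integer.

Answer: 30

Derivation:
Op 1: place WK@(2,1)
Op 2: place BQ@(1,1)
Op 3: place BB@(5,0)
Op 4: place BQ@(5,1)
Op 5: place WB@(5,5)
Op 6: place BB@(1,3)
Op 7: place BR@(0,2)
Op 8: place BR@(3,4)
Per-piece attacks for B:
  BR@(0,2): attacks (0,3) (0,4) (0,5) (0,1) (0,0) (1,2) (2,2) (3,2) (4,2) (5,2)
  BQ@(1,1): attacks (1,2) (1,3) (1,0) (2,1) (0,1) (2,2) (3,3) (4,4) (5,5) (2,0) (0,2) (0,0) [ray(0,1) blocked at (1,3); ray(1,0) blocked at (2,1); ray(1,1) blocked at (5,5); ray(-1,1) blocked at (0,2)]
  BB@(1,3): attacks (2,4) (3,5) (2,2) (3,1) (4,0) (0,4) (0,2) [ray(-1,-1) blocked at (0,2)]
  BR@(3,4): attacks (3,5) (3,3) (3,2) (3,1) (3,0) (4,4) (5,4) (2,4) (1,4) (0,4)
  BB@(5,0): attacks (4,1) (3,2) (2,3) (1,4) (0,5)
  BQ@(5,1): attacks (5,2) (5,3) (5,4) (5,5) (5,0) (4,1) (3,1) (2,1) (4,2) (3,3) (2,4) (1,5) (4,0) [ray(0,1) blocked at (5,5); ray(0,-1) blocked at (5,0); ray(-1,0) blocked at (2,1)]
Union (30 distinct): (0,0) (0,1) (0,2) (0,3) (0,4) (0,5) (1,0) (1,2) (1,3) (1,4) (1,5) (2,0) (2,1) (2,2) (2,3) (2,4) (3,0) (3,1) (3,2) (3,3) (3,5) (4,0) (4,1) (4,2) (4,4) (5,0) (5,2) (5,3) (5,4) (5,5)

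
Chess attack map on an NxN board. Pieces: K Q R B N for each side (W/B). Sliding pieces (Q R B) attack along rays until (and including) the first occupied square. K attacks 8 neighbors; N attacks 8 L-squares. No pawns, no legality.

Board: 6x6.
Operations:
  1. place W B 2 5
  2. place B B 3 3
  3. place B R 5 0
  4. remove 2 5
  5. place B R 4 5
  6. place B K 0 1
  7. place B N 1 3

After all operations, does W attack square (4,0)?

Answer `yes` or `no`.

Op 1: place WB@(2,5)
Op 2: place BB@(3,3)
Op 3: place BR@(5,0)
Op 4: remove (2,5)
Op 5: place BR@(4,5)
Op 6: place BK@(0,1)
Op 7: place BN@(1,3)
Per-piece attacks for W:
W attacks (4,0): no

Answer: no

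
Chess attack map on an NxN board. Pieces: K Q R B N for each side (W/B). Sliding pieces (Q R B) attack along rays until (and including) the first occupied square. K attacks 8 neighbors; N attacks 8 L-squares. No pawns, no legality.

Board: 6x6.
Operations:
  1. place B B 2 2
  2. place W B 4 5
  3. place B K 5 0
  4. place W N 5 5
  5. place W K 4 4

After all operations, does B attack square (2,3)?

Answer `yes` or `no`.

Answer: no

Derivation:
Op 1: place BB@(2,2)
Op 2: place WB@(4,5)
Op 3: place BK@(5,0)
Op 4: place WN@(5,5)
Op 5: place WK@(4,4)
Per-piece attacks for B:
  BB@(2,2): attacks (3,3) (4,4) (3,1) (4,0) (1,3) (0,4) (1,1) (0,0) [ray(1,1) blocked at (4,4)]
  BK@(5,0): attacks (5,1) (4,0) (4,1)
B attacks (2,3): no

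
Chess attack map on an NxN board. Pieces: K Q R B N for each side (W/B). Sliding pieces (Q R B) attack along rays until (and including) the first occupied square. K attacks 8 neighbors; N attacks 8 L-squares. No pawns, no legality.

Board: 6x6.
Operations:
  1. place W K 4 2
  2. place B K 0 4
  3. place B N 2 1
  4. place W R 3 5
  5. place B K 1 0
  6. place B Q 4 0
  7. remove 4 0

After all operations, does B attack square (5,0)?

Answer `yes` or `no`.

Op 1: place WK@(4,2)
Op 2: place BK@(0,4)
Op 3: place BN@(2,1)
Op 4: place WR@(3,5)
Op 5: place BK@(1,0)
Op 6: place BQ@(4,0)
Op 7: remove (4,0)
Per-piece attacks for B:
  BK@(0,4): attacks (0,5) (0,3) (1,4) (1,5) (1,3)
  BK@(1,0): attacks (1,1) (2,0) (0,0) (2,1) (0,1)
  BN@(2,1): attacks (3,3) (4,2) (1,3) (0,2) (4,0) (0,0)
B attacks (5,0): no

Answer: no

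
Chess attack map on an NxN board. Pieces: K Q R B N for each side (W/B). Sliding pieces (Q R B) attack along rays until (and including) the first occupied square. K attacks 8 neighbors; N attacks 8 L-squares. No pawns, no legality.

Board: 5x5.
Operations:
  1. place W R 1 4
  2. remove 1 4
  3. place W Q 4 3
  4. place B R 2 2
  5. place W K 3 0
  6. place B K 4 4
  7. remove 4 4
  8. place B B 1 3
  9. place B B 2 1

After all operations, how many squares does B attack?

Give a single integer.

Op 1: place WR@(1,4)
Op 2: remove (1,4)
Op 3: place WQ@(4,3)
Op 4: place BR@(2,2)
Op 5: place WK@(3,0)
Op 6: place BK@(4,4)
Op 7: remove (4,4)
Op 8: place BB@(1,3)
Op 9: place BB@(2,1)
Per-piece attacks for B:
  BB@(1,3): attacks (2,4) (2,2) (0,4) (0,2) [ray(1,-1) blocked at (2,2)]
  BB@(2,1): attacks (3,2) (4,3) (3,0) (1,2) (0,3) (1,0) [ray(1,1) blocked at (4,3); ray(1,-1) blocked at (3,0)]
  BR@(2,2): attacks (2,3) (2,4) (2,1) (3,2) (4,2) (1,2) (0,2) [ray(0,-1) blocked at (2,1)]
Union (13 distinct): (0,2) (0,3) (0,4) (1,0) (1,2) (2,1) (2,2) (2,3) (2,4) (3,0) (3,2) (4,2) (4,3)

Answer: 13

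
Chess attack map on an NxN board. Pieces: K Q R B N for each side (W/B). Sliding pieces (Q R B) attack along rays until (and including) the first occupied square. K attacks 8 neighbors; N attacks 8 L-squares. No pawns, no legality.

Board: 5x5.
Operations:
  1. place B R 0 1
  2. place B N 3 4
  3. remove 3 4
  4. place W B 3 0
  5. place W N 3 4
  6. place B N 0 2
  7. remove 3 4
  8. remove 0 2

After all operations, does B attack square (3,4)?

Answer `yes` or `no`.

Op 1: place BR@(0,1)
Op 2: place BN@(3,4)
Op 3: remove (3,4)
Op 4: place WB@(3,0)
Op 5: place WN@(3,4)
Op 6: place BN@(0,2)
Op 7: remove (3,4)
Op 8: remove (0,2)
Per-piece attacks for B:
  BR@(0,1): attacks (0,2) (0,3) (0,4) (0,0) (1,1) (2,1) (3,1) (4,1)
B attacks (3,4): no

Answer: no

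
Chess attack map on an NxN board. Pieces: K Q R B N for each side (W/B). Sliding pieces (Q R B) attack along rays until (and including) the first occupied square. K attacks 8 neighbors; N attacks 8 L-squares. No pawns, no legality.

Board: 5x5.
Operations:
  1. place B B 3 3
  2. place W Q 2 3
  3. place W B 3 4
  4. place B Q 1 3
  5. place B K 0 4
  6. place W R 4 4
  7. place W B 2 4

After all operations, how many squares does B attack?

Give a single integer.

Answer: 16

Derivation:
Op 1: place BB@(3,3)
Op 2: place WQ@(2,3)
Op 3: place WB@(3,4)
Op 4: place BQ@(1,3)
Op 5: place BK@(0,4)
Op 6: place WR@(4,4)
Op 7: place WB@(2,4)
Per-piece attacks for B:
  BK@(0,4): attacks (0,3) (1,4) (1,3)
  BQ@(1,3): attacks (1,4) (1,2) (1,1) (1,0) (2,3) (0,3) (2,4) (2,2) (3,1) (4,0) (0,4) (0,2) [ray(1,0) blocked at (2,3); ray(1,1) blocked at (2,4); ray(-1,1) blocked at (0,4)]
  BB@(3,3): attacks (4,4) (4,2) (2,4) (2,2) (1,1) (0,0) [ray(1,1) blocked at (4,4); ray(-1,1) blocked at (2,4)]
Union (16 distinct): (0,0) (0,2) (0,3) (0,4) (1,0) (1,1) (1,2) (1,3) (1,4) (2,2) (2,3) (2,4) (3,1) (4,0) (4,2) (4,4)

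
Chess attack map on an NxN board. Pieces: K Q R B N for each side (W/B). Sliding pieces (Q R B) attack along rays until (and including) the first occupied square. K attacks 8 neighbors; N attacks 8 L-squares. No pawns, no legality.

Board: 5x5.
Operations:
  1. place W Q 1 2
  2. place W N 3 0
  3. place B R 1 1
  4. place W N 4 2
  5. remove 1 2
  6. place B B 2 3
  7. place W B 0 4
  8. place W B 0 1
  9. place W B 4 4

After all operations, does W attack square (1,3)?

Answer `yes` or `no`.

Answer: yes

Derivation:
Op 1: place WQ@(1,2)
Op 2: place WN@(3,0)
Op 3: place BR@(1,1)
Op 4: place WN@(4,2)
Op 5: remove (1,2)
Op 6: place BB@(2,3)
Op 7: place WB@(0,4)
Op 8: place WB@(0,1)
Op 9: place WB@(4,4)
Per-piece attacks for W:
  WB@(0,1): attacks (1,2) (2,3) (1,0) [ray(1,1) blocked at (2,3)]
  WB@(0,4): attacks (1,3) (2,2) (3,1) (4,0)
  WN@(3,0): attacks (4,2) (2,2) (1,1)
  WN@(4,2): attacks (3,4) (2,3) (3,0) (2,1)
  WB@(4,4): attacks (3,3) (2,2) (1,1) [ray(-1,-1) blocked at (1,1)]
W attacks (1,3): yes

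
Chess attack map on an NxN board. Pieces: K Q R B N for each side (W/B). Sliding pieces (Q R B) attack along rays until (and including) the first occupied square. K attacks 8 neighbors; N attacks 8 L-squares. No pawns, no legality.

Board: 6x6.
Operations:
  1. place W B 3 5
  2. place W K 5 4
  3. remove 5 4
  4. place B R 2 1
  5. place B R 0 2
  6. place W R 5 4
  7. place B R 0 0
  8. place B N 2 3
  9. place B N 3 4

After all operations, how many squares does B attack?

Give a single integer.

Answer: 27

Derivation:
Op 1: place WB@(3,5)
Op 2: place WK@(5,4)
Op 3: remove (5,4)
Op 4: place BR@(2,1)
Op 5: place BR@(0,2)
Op 6: place WR@(5,4)
Op 7: place BR@(0,0)
Op 8: place BN@(2,3)
Op 9: place BN@(3,4)
Per-piece attacks for B:
  BR@(0,0): attacks (0,1) (0,2) (1,0) (2,0) (3,0) (4,0) (5,0) [ray(0,1) blocked at (0,2)]
  BR@(0,2): attacks (0,3) (0,4) (0,5) (0,1) (0,0) (1,2) (2,2) (3,2) (4,2) (5,2) [ray(0,-1) blocked at (0,0)]
  BR@(2,1): attacks (2,2) (2,3) (2,0) (3,1) (4,1) (5,1) (1,1) (0,1) [ray(0,1) blocked at (2,3)]
  BN@(2,3): attacks (3,5) (4,4) (1,5) (0,4) (3,1) (4,2) (1,1) (0,2)
  BN@(3,4): attacks (5,5) (1,5) (4,2) (5,3) (2,2) (1,3)
Union (27 distinct): (0,0) (0,1) (0,2) (0,3) (0,4) (0,5) (1,0) (1,1) (1,2) (1,3) (1,5) (2,0) (2,2) (2,3) (3,0) (3,1) (3,2) (3,5) (4,0) (4,1) (4,2) (4,4) (5,0) (5,1) (5,2) (5,3) (5,5)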